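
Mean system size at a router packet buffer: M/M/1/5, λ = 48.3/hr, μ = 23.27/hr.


ρ = 48.3/23.27 = 2.0756
L = ρ[1 − (K+1)ρ^K + Kρ^(K+1)] / [(1−ρ)(1−ρ^(K+1))]
Numerator: 2.0756·(1 − 6·38.525984 + 5·79.965837) = 352.179606
Denominator: (-1.0756)·(-78.965837) = 84.938328
L = 352.179606/84.938328 = 4.1463

Final: 4.1463


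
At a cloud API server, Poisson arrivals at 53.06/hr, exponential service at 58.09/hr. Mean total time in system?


W = 1/(μ−λ) = 1/(58.09 − 53.06) = 1/5.03 = 0.1988 hr

Final: 0.1988 hr


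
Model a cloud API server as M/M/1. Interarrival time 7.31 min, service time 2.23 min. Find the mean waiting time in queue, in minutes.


λ = 60/7.31 = 8.2079 /hr
μ = 60/2.23 = 26.9058 /hr
ρ = λ/μ = 8.2079/26.9058 = 0.3051
Wq = ρ/(μ−λ) = 0.3051/(26.9058−8.2079) = 0.01632 hr
In minutes: 0.01632·60 = 0.9789 min

Final: 0.9789 min


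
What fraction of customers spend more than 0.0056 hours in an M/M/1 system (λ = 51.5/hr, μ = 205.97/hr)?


W ~ Exponential(μ−λ) for M/M/1.
μ − λ = 205.97 − 51.5 = 154.4700
P(W > t) = e^{−(μ−λ)t} = e^{−0.8650} = 0.421038

Final: 0.421038


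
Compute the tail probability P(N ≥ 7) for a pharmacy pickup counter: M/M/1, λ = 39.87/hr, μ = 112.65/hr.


ρ = 39.87/112.65 = 0.3539
P(N ≥ n) = ρ^n = 0.3539^7 = 0.0006957

Final: 0.0006957


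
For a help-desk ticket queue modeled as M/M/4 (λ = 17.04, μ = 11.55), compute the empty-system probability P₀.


a = λ/μ = 17.04/11.55 = 1.4753; ρ = a/c = 0.3688
Σ_{k=0}^{3} a^k/k! (terms k=0..3) = 1.00000 + 1.47532 + 1.08829 + 0.53519 = 4.09881
Tail: a^4/(4!(1−ρ)) = 4.73751/(24·0.6312) = 0.31275
P₀ = 1/(4.09881 + 0.31275) = 1/4.41156 = 0.226677

Final: 0.226677


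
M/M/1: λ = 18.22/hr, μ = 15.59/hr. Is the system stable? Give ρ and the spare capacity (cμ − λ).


Total capacity cμ = 1·15.59 = 15.59/hr
ρ = λ/(cμ) = 18.22/15.59 = 1.1687
Stable ⇔ ρ < 1: NO
Spare capacity = cμ − λ = 15.59 − 18.22 = -2.63/hr

Final: ρ = 1.1687; unstable; margin = -2.63/hr


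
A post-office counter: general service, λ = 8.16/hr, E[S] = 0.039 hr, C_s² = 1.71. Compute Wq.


ρ = λ·E[S] = 8.16·0.039 = 0.3182
E[S²] = E[S]²(1+C_s²) = 0.039²·(1+1.71) = 0.004122
Wq = λ·E[S²]/(2(1−ρ)) = 8.16·0.004122/(2·0.6818) = 0.02467 hr

Final: 0.02467 hr


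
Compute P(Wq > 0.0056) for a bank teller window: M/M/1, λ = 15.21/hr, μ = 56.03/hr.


ρ = 15.21/56.03 = 0.2715
P(Wq > t) = ρ·e^{−(μ−λ)t} = 0.2715·e^{−0.2286}
= 0.2715·0.795653 = 0.215989

Final: 0.215989


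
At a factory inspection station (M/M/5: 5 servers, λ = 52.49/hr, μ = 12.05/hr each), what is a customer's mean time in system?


a = 4.3560; ρ = 0.8712; P₀ = 0.006892
Lq = P₀·a^c·ρ/(c!(1−ρ)²) = 4.73063
Wq = Lq/λ = 4.73063/52.49 = 0.09012 hr
W = Wq + 1/μ = 0.09012 + 0.08299 = 0.17311 hr

Final: 0.17311 hr


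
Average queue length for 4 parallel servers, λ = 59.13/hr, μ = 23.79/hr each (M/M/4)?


a = λ/μ = 2.4855; ρ = a/4 = 0.6214
P₀ = 0.075000
Lq = P₀·a^c·ρ / (c!·(1−ρ)²) = 0.075000·38.16399·0.6214/(24·0.14336)
= 0.51694

Final: 0.51694


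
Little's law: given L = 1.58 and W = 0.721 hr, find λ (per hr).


λ = L/W = 1.58/0.721 = 2.1914 /hr

Final: 2.1914 /hr


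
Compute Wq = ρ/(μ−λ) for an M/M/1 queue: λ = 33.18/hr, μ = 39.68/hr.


ρ = 33.18/39.68 = 0.8362
Wq = ρ/(μ−λ) = 0.8362/(39.68 − 33.18) = 0.8362/6.50 = 0.1286 hr

Final: 0.1286 hr


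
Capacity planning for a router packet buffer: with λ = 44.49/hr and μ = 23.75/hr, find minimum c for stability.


Stability requires cμ > λ ⇔ c > λ/μ.
λ/μ = 44.49/23.75 = 1.8733
Minimum integer c = ⌊1.8733⌋ + 1 = 2
Check: 2·23.75 = 47.50 > 44.49, while 1·23.75 = 23.75 ≤ 44.49

Final: 2 servers


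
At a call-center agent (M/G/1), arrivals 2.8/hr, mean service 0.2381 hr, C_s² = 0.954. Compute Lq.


ρ = λ·E[S] = 2.8·0.2381 = 0.6667
Lq = ρ²(1+C_s²)/(2(1−ρ)) = 0.4445·(1+0.954)/(2·0.3333)
= 0.4445·1.9540/0.6666 = 1.30277

Final: 1.30277


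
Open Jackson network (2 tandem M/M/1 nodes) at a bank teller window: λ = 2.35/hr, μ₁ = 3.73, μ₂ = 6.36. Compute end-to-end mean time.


Each node sees arrival rate λ = 2.35/hr (tandem ⇒ throughput preserved).
W₁ = 1/(μ₁−λ) = 1/(3.73−2.35) = 0.72464 hr
W₂ = 1/(μ₂−λ) = 1/(6.36−2.35) = 0.24938 hr
W_total = W₁ + W₂ = 0.72464 + 0.24938 = 0.97401 hr

Final: 0.97401 hr


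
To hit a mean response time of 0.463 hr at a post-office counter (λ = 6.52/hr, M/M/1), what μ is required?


W = 1/(μ−λ) ⇒ μ − λ = 1/W = 1/0.463 = 2.1598
μ = λ + 1/W = 6.52 + 2.1598 = 8.6798 per hr

Final: 8.6798 /hr


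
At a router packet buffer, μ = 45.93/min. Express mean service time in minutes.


Mean service time = 1/μ = 1/45.93 minute = 0.02177 minute
In minutes: 0.02177 × 1 = 0.02177 min

Final: 0.02177 min


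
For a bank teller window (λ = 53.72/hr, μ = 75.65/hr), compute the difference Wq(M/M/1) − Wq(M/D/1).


ρ = 53.72/75.65 = 0.7101
Wq(M/M/1) = ρ/(μ−λ) = 0.7101/21.93 = 0.03238 hr
Wq(M/D/1) = ρ/(2(μ−λ)) = 0.01619 hr
Savings = 0.03238 − 0.01619 = 0.01619 hr

Final: 0.01619 hr


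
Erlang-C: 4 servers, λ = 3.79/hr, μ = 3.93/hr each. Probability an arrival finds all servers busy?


a = λ/μ = 0.9644; ρ = a/4 = 0.2411
P₀ = 0.380755 (from M/M/c formula)
C(c,a) = [a^c/(c!(1−ρ))]·P₀ = [0.86494/(24·0.7589)]·0.380755
= 0.04749·0.380755 = 0.018081

Final: 0.018081


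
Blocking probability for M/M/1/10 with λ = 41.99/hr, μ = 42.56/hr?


ρ = λ/μ = 41.99/42.56 = 0.9866
P_K = (1−ρ)ρ^K/(1−ρ^(K+1)) = (0.01339·0.873861)/(1 − 0.862158)
= 0.011704/0.137842 = 0.084905

Final: 0.084905


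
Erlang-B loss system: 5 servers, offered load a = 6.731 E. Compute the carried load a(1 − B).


B(5,6.731) = 0.408469 (Erlang-B)
Carried load = a(1 − B) = 6.731·(1 − 0.408469) = 6.731·0.591531 = 3.9816 E

Final: 3.9816 Erlangs


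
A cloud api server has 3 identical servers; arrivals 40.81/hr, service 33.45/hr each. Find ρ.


ρ = λ/(cμ) = 40.81/(3·33.45) = 40.81/100.35 = 0.4067

Final: 0.4067


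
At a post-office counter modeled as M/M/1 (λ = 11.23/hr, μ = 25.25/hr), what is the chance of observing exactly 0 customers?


ρ = 11.23/25.25 = 0.4448
P_n = (1−ρ)·ρ^n = (1 − 0.4448)·0.4448^0 = 0.5552·1.000000 = 0.555248

Final: 0.555248


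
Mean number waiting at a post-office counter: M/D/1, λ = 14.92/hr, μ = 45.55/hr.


ρ = 14.92/45.55 = 0.3276
M/D/1: Lq = ρ²/(2(1−ρ)) = 0.1073/(2·0.6724) = 0.07978

Final: 0.07978


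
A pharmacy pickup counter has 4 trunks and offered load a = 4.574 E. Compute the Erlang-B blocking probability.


B(c,a) = (a^c/c!) / Σ_{k=0}^{c} a^k/k!
a^4/4! = 18.237840
Σ terms (k=0..4): 1.00000 + 4.57400 + 10.46074 + 15.94914 + 18.23784 = 50.221716
B = 18.237840/50.221716 = 0.363146

Final: 0.363146


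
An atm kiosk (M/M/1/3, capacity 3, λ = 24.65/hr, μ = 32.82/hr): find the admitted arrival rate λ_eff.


ρ = 0.7511; P_K = (1−ρ)ρ^3/(1−ρ^4) = 0.154692
λ_eff = λ(1 − P_K) = 24.65·(1 − 0.154692) = 24.65·0.845308 = 20.8368 /hr

Final: 20.8368 /hr


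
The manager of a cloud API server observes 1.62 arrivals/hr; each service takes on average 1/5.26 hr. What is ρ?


ρ = λ/μ = 1.62/5.26 = 0.3080

Final: 0.3080


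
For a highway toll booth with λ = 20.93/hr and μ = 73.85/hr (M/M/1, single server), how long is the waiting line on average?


ρ = 20.93/73.85 = 0.2834
Lq = ρ²/(1−ρ) = 0.08032/0.7166 = 0.1121

Final: 0.1121


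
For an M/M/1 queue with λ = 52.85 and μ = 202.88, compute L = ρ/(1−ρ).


ρ = λ/μ = 52.85/202.88 = 0.2605
L = ρ/(1−ρ) = 0.2605/(1 − 0.2605) = 0.2605/0.7395 = 0.3523

Final: 0.3523


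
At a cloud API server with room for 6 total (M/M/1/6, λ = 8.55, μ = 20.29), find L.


ρ = 8.55/20.29 = 0.4214
L = ρ[1 − (K+1)ρ^K + Kρ^(K+1)] / [(1−ρ)(1−ρ^(K+1))]
Numerator: 0.4214·(1 − 7·0.005599 + 6·0.002359) = 0.410840
Denominator: (0.5786)·(0.997641) = 0.577245
L = 0.410840/0.577245 = 0.7117

Final: 0.7117


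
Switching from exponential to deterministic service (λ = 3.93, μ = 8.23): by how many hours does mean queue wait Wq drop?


ρ = 3.93/8.23 = 0.4775
Wq(M/M/1) = ρ/(μ−λ) = 0.4775/4.30 = 0.11105 hr
Wq(M/D/1) = ρ/(2(μ−λ)) = 0.05553 hr
Savings = 0.11105 − 0.05553 = 0.05553 hr

Final: 0.05553 hr


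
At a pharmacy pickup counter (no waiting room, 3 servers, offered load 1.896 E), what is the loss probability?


B(c,a) = (a^c/c!) / Σ_{k=0}^{c} a^k/k!
a^3/3! = 1.135962
Σ terms (k=0..3): 1.00000 + 1.89600 + 1.79741 + 1.13596 = 5.829370
B = 1.135962/5.829370 = 0.194869

Final: 0.194869


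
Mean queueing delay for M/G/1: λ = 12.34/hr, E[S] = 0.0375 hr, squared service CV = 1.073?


ρ = λ·E[S] = 12.34·0.0375 = 0.4627
E[S²] = E[S]²(1+C_s²) = 0.0375²·(1+1.073) = 0.002915
Wq = λ·E[S²]/(2(1−ρ)) = 12.34·0.002915/(2·0.5373) = 0.03348 hr

Final: 0.03348 hr


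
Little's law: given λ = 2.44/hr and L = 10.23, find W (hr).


W = L/λ = 10.23/2.44 = 4.1926 hr

Final: 4.1926 hr


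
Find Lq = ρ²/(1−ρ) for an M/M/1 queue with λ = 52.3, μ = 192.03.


ρ = 52.3/192.03 = 0.2724
Lq = ρ²/(1−ρ) = 0.07418/0.7276 = 0.1019

Final: 0.1019


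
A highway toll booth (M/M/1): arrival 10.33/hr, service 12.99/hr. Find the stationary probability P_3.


ρ = 10.33/12.99 = 0.7952
P_n = (1−ρ)·ρ^n = (1 − 0.7952)·0.7952^3 = 0.2048·0.502891 = 0.102978

Final: 0.102978


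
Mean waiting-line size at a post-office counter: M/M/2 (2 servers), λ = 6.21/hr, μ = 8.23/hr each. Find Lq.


a = λ/μ = 0.7546; ρ = a/2 = 0.3773
P₀ = 0.452139
Lq = P₀·a^c·ρ / (c!·(1−ρ)²) = 0.452139·0.56936·0.3773/(2·0.38778)
= 0.12523

Final: 0.12523


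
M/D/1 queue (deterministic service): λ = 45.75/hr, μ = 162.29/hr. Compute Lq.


ρ = 45.75/162.29 = 0.2819
M/D/1: Lq = ρ²/(2(1−ρ)) = 0.07947/(2·0.7181) = 0.05533

Final: 0.05533


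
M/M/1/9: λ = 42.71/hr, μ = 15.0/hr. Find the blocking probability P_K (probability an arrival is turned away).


ρ = λ/μ = 42.71/15.0 = 2.8473
P_K = (1−ρ)ρ^K/(1−ρ^(K+1)) = (-1.8473·12301.124424)/(1 − 35025.401610)
= -22724.277186/-35024.401610 = 0.648813

Final: 0.648813


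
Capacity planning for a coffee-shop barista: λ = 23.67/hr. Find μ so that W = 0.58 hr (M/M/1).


W = 1/(μ−λ) ⇒ μ − λ = 1/W = 1/0.58 = 1.7241
μ = λ + 1/W = 23.67 + 1.7241 = 25.3941 per hr

Final: 25.3941 /hr


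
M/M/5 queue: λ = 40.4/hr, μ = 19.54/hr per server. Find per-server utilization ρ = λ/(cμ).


ρ = λ/(cμ) = 40.4/(5·19.54) = 40.4/97.70 = 0.4135

Final: 0.4135


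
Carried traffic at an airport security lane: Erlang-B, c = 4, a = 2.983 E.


B(4,2.983) = 0.204216 (Erlang-B)
Carried load = a(1 − B) = 2.983·(1 − 0.204216) = 2.983·0.795784 = 2.3738 E

Final: 2.3738 Erlangs


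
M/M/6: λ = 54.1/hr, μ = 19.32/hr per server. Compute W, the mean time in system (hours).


a = 2.8002; ρ = 0.4667; P₀ = 0.060124
Lq = P₀·a^c·ρ/(c!(1−ρ)²) = 0.06606
Wq = Lq/λ = 0.06606/54.1 = 0.001221 hr
W = Wq + 1/μ = 0.001221 + 0.05176 = 0.05298 hr

Final: 0.05298 hr


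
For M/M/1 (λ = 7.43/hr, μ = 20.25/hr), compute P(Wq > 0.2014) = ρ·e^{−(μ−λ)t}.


ρ = 7.43/20.25 = 0.3669
P(Wq > t) = ρ·e^{−(μ−λ)t} = 0.3669·e^{−2.5819}
= 0.3669·0.075627 = 0.027748

Final: 0.027748


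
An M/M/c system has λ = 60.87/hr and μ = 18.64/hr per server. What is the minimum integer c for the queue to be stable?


Stability requires cμ > λ ⇔ c > λ/μ.
λ/μ = 60.87/18.64 = 3.2656
Minimum integer c = ⌊3.2656⌋ + 1 = 4
Check: 4·18.64 = 74.56 > 60.87, while 3·18.64 = 55.92 ≤ 60.87

Final: 4 servers


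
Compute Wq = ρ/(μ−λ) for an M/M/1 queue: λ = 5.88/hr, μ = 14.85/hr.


ρ = 5.88/14.85 = 0.3960
Wq = ρ/(μ−λ) = 0.3960/(14.85 − 5.88) = 0.3960/8.97 = 0.04414 hr

Final: 0.04414 hr


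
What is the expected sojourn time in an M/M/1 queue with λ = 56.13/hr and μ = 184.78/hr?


W = 1/(μ−λ) = 1/(184.78 − 56.13) = 1/128.65 = 0.007773 hr

Final: 0.007773 hr


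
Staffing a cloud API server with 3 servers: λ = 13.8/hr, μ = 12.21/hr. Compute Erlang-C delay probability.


a = λ/μ = 1.1302; ρ = a/3 = 0.3767
P₀ = 0.316958 (from M/M/c formula)
C(c,a) = [a^c/(c!(1−ρ))]·P₀ = [1.44374/(6·0.6233)]·0.316958
= 0.38607·0.316958 = 0.122369

Final: 0.122369


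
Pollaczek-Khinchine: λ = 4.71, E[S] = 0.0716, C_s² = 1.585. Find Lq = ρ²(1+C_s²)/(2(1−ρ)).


ρ = λ·E[S] = 4.71·0.0716 = 0.3372
Lq = ρ²(1+C_s²)/(2(1−ρ)) = 0.1137·(1+1.585)/(2·0.6628)
= 0.1137·2.5850/1.3255 = 0.22179

Final: 0.22179


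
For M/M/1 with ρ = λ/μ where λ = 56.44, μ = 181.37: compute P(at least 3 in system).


ρ = 56.44/181.37 = 0.3112
P(N ≥ n) = ρ^n = 0.3112^3 = 0.030135

Final: 0.030135


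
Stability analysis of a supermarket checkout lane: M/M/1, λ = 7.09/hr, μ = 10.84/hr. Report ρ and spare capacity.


Total capacity cμ = 1·10.84 = 10.84/hr
ρ = λ/(cμ) = 7.09/10.84 = 0.6541
Stable ⇔ ρ < 1: YES
Spare capacity = cμ − λ = 10.84 − 7.09 = 3.75/hr

Final: ρ = 0.6541; stable; margin = 3.75/hr


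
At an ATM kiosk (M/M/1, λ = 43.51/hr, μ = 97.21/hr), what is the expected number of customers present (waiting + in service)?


ρ = λ/μ = 43.51/97.21 = 0.4476
L = ρ/(1−ρ) = 0.4476/(1 − 0.4476) = 0.4476/0.5524 = 0.8102

Final: 0.8102


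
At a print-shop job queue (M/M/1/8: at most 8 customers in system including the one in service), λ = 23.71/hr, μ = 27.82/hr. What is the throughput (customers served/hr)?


ρ = 0.8523; P_K = (1−ρ)ρ^8/(1−ρ^9) = 0.053912
λ_eff = λ(1 − P_K) = 23.71·(1 − 0.053912) = 23.71·0.946088 = 22.4317 /hr

Final: 22.4317 /hr


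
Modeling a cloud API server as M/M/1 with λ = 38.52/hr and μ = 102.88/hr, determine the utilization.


ρ = λ/μ = 38.52/102.88 = 0.3744

Final: 0.3744


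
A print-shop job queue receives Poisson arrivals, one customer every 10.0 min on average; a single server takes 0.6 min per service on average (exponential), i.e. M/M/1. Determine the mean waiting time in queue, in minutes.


λ = 60/10.0 = 6.0000 /hr
μ = 60/0.6 = 100.0000 /hr
ρ = λ/μ = 6.0000/100.0000 = 0.06000
Wq = ρ/(μ−λ) = 0.06000/(100.0000−6.0000) = 0.0006383 hr
In minutes: 0.0006383·60 = 0.03830 min

Final: 0.03830 min


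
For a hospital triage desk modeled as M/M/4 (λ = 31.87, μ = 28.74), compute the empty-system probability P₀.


a = λ/μ = 31.87/28.74 = 1.1089; ρ = a/c = 0.2772
Σ_{k=0}^{3} a^k/k! (terms k=0..3) = 1.00000 + 1.10891 + 0.61484 + 0.22727 = 2.95101
Tail: a^4/(4!(1−ρ)) = 1.51210/(24·0.7228) = 0.08717
P₀ = 1/(2.95101 + 0.08717) = 1/3.03818 = 0.329144

Final: 0.329144


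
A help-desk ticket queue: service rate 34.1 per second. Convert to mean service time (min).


Mean service time = 1/μ = 1/34.1 second = 0.02933 second
In minutes: 0.02933 × 0.0166667 = 0.0004888 min

Final: 0.0004888 min


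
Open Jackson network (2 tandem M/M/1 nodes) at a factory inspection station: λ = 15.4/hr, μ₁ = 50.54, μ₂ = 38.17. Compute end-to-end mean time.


Each node sees arrival rate λ = 15.4/hr (tandem ⇒ throughput preserved).
W₁ = 1/(μ₁−λ) = 1/(50.54−15.4) = 0.02846 hr
W₂ = 1/(μ₂−λ) = 1/(38.17−15.4) = 0.04392 hr
W_total = W₁ + W₂ = 0.02846 + 0.04392 = 0.07238 hr

Final: 0.07238 hr


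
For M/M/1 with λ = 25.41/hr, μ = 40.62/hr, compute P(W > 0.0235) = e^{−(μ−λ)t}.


W ~ Exponential(μ−λ) for M/M/1.
μ − λ = 40.62 − 25.41 = 15.2100
P(W > t) = e^{−(μ−λ)t} = e^{−0.3574} = 0.699468

Final: 0.699468


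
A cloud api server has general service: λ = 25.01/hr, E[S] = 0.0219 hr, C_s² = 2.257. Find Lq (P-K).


ρ = λ·E[S] = 25.01·0.0219 = 0.5477
Lq = ρ²(1+C_s²)/(2(1−ρ)) = 0.3000·(1+2.257)/(2·0.4523)
= 0.3000·3.2570/0.9046 = 1.08018

Final: 1.08018


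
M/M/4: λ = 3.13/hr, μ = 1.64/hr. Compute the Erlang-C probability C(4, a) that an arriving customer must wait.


a = λ/μ = 1.9085; ρ = a/4 = 0.4771
P₀ = 0.143973 (from M/M/c formula)
C(c,a) = [a^c/(c!(1−ρ))]·P₀ = [13.26789/(24·0.5229)]·0.143973
= 1.05731·0.143973 = 0.152224

Final: 0.152224


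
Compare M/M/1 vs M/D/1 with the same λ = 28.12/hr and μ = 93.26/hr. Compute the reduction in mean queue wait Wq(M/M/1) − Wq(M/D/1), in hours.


ρ = 28.12/93.26 = 0.3015
Wq(M/M/1) = ρ/(μ−λ) = 0.3015/65.14 = 0.004629 hr
Wq(M/D/1) = ρ/(2(μ−λ)) = 0.002314 hr
Savings = 0.004629 − 0.002314 = 0.002314 hr

Final: 0.002314 hr


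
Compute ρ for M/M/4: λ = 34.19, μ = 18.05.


ρ = λ/(cμ) = 34.19/(4·18.05) = 34.19/72.20 = 0.4735

Final: 0.4735


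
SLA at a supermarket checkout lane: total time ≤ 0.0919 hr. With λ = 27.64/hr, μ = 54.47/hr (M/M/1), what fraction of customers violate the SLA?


W ~ Exponential(μ−λ) for M/M/1.
μ − λ = 54.47 − 27.64 = 26.8300
P(W > t) = e^{−(μ−λ)t} = e^{−2.4657} = 0.084951

Final: 0.084951


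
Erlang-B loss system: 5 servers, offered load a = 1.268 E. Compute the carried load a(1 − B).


B(5,1.268) = 0.007702 (Erlang-B)
Carried load = a(1 − B) = 1.268·(1 − 0.007702) = 1.268·0.992298 = 1.2582 E

Final: 1.2582 Erlangs


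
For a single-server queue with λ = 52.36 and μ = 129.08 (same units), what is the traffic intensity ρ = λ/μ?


ρ = λ/μ = 52.36/129.08 = 0.4056

Final: 0.4056


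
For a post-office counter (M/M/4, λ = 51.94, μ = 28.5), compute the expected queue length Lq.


a = λ/μ = 1.8225; ρ = a/4 = 0.4556
P₀ = 0.157821
Lq = P₀·a^c·ρ / (c!·(1−ρ)²) = 0.157821·11.03134·0.4556/(24·0.29636)
= 0.11152

Final: 0.11152


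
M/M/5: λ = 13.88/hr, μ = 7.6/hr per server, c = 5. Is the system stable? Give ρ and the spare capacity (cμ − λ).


Total capacity cμ = 5·7.6 = 38.00/hr
ρ = λ/(cμ) = 13.88/38.00 = 0.3653
Stable ⇔ ρ < 1: YES
Spare capacity = cμ − λ = 38.00 − 13.88 = 24.12/hr

Final: ρ = 0.3653; stable; margin = 24.12/hr


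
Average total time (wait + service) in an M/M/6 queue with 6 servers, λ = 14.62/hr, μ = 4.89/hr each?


a = 2.9898; ρ = 0.4983; P₀ = 0.049479
Lq = P₀·a^c·ρ/(c!(1−ρ)²) = 0.09717
Wq = Lq/λ = 0.09717/14.62 = 0.006646 hr
W = Wq + 1/μ = 0.006646 + 0.20450 = 0.21115 hr

Final: 0.21115 hr


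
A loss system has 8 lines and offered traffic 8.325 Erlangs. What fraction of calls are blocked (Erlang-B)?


B(c,a) = (a^c/c!) / Σ_{k=0}^{c} a^k/k!
a^8/8! = 572.207326
Σ terms (k=0..8): 1.00000 + 8.32500 + 34.65281 + 96.16155 + 200.13624 + 333.22683 + 462.35223 + 549.86890 + 572.20733 = 2257.930894
B = 572.207326/2257.930894 = 0.253421

Final: 0.253421


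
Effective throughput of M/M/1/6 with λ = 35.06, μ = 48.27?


ρ = 0.7263; P_K = (1−ρ)ρ^6/(1−ρ^7) = 0.044979
λ_eff = λ(1 − P_K) = 35.06·(1 − 0.044979) = 35.06·0.955021 = 33.4830 /hr

Final: 33.4830 /hr


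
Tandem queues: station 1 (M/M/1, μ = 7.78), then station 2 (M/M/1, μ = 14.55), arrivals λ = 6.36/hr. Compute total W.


Each node sees arrival rate λ = 6.36/hr (tandem ⇒ throughput preserved).
W₁ = 1/(μ₁−λ) = 1/(7.78−6.36) = 0.70423 hr
W₂ = 1/(μ₂−λ) = 1/(14.55−6.36) = 0.12210 hr
W_total = W₁ + W₂ = 0.70423 + 0.12210 = 0.82633 hr

Final: 0.82633 hr


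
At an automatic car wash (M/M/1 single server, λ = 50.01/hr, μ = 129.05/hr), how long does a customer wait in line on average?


ρ = 50.01/129.05 = 0.3875
Wq = ρ/(μ−λ) = 0.3875/(129.05 − 50.01) = 0.3875/79.04 = 0.004903 hr

Final: 0.004903 hr


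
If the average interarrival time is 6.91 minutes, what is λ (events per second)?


λ = 1/(interarrival time) in consistent units.
1 second = 0.0166667 min, so λ = 0.0166667/6.91 = 0.002412 per second

Final: 0.002412 /sec


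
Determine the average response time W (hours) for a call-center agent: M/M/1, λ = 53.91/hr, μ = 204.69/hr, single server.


W = 1/(μ−λ) = 1/(204.69 − 53.91) = 1/150.78 = 0.006632 hr

Final: 0.006632 hr


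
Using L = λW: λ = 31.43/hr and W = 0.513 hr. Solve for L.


L = λW = 31.43·0.513 = 16.1236

Final: 16.1236


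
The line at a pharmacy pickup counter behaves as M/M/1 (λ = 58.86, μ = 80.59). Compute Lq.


ρ = 58.86/80.59 = 0.7304
Lq = ρ²/(1−ρ) = 0.5334/0.2696 = 1.9783

Final: 1.9783


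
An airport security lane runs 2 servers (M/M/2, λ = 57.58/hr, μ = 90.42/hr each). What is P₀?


a = λ/μ = 57.58/90.42 = 0.6368; ρ = a/c = 0.3184
Σ_{k=0}^{1} a^k/k! (terms k=0..1) = 1.00000 + 0.63681 = 1.63681
Tail: a^2/(2!(1−ρ)) = 0.40552/(2·0.6816) = 0.29748
P₀ = 1/(1.63681 + 0.29748) = 1/1.93429 = 0.516987

Final: 0.516987


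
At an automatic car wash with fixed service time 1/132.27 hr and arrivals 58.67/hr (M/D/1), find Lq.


ρ = 58.67/132.27 = 0.4436
M/D/1: Lq = ρ²/(2(1−ρ)) = 0.1967/(2·0.5564) = 0.17679

Final: 0.17679


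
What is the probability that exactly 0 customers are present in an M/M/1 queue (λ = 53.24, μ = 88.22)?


ρ = 53.24/88.22 = 0.6035
P_n = (1−ρ)·ρ^n = (1 − 0.6035)·0.6035^0 = 0.3965·1.000000 = 0.396509

Final: 0.396509


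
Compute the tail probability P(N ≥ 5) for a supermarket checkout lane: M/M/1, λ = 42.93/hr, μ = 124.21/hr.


ρ = 42.93/124.21 = 0.3456
P(N ≥ n) = ρ^n = 0.3456^5 = 0.004932

Final: 0.004932


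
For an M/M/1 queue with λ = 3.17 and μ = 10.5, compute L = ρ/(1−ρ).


ρ = λ/μ = 3.17/10.5 = 0.3019
L = ρ/(1−ρ) = 0.3019/(1 − 0.3019) = 0.3019/0.6981 = 0.4325

Final: 0.4325


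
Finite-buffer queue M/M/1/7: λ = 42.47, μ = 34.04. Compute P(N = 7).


ρ = λ/μ = 42.47/34.04 = 1.2476
P_K = (1−ρ)ρ^K/(1−ρ^(K+1)) = (-0.2476·4.705968)/(1 − 5.871400)
= -1.165432/-4.871400 = 0.239240

Final: 0.239240


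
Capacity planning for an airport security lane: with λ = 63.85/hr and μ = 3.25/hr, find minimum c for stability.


Stability requires cμ > λ ⇔ c > λ/μ.
λ/μ = 63.85/3.25 = 19.6462
Minimum integer c = ⌊19.6462⌋ + 1 = 20
Check: 20·3.25 = 65.00 > 63.85, while 19·3.25 = 61.75 ≤ 63.85

Final: 20 servers


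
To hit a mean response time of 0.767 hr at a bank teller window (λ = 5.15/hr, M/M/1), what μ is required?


W = 1/(μ−λ) ⇒ μ − λ = 1/W = 1/0.767 = 1.3038
μ = λ + 1/W = 5.15 + 1.3038 = 6.4538 per hr

Final: 6.4538 /hr


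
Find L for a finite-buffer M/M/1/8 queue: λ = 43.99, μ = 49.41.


ρ = 43.99/49.41 = 0.8903
L = ρ[1 − (K+1)ρ^K + Kρ^(K+1)] / [(1−ρ)(1−ρ^(K+1))]
Numerator: 0.8903·(1 − 9·0.394742 + 8·0.351441) = 0.230456
Denominator: (0.1097)·(0.648559) = 0.071143
L = 0.230456/0.071143 = 3.2393

Final: 3.2393


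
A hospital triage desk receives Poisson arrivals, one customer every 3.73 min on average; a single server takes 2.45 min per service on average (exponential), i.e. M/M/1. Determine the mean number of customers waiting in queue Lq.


λ = 60/3.73 = 16.0858 /hr
μ = 60/2.45 = 24.4898 /hr
ρ = λ/μ = 16.0858/24.4898 = 0.6568
Lq = ρ²/(1−ρ) = 0.4314/0.3432 = 1.2572

Final: 1.2572


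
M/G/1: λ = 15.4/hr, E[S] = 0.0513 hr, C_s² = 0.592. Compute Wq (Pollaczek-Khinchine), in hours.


ρ = λ·E[S] = 15.4·0.0513 = 0.7900
E[S²] = E[S]²(1+C_s²) = 0.0513²·(1+0.592) = 0.004190
Wq = λ·E[S²]/(2(1−ρ)) = 15.4·0.004190/(2·0.2100) = 0.15364 hr

Final: 0.15364 hr


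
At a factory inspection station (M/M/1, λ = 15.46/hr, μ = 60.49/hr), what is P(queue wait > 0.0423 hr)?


ρ = 15.46/60.49 = 0.2556
P(Wq > t) = ρ·e^{−(μ−λ)t} = 0.2556·e^{−1.9048}
= 0.2556·0.148857 = 0.038045

Final: 0.038045


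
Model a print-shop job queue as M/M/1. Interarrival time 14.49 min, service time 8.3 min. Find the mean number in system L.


λ = 60/14.49 = 4.1408 /hr
μ = 60/8.3 = 7.2289 /hr
ρ = λ/μ = 4.1408/7.2289 = 0.5728
L = ρ/(1−ρ) = 0.5728/0.4272 = 1.3409

Final: 1.3409


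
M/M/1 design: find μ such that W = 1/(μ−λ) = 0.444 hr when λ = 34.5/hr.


W = 1/(μ−λ) ⇒ μ − λ = 1/W = 1/0.444 = 2.2523
μ = λ + 1/W = 34.5 + 2.2523 = 36.7523 per hr

Final: 36.7523 /hr


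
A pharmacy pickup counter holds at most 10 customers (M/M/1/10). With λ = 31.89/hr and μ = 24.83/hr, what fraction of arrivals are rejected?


ρ = λ/μ = 31.89/24.83 = 1.2843
P_K = (1−ρ)ρ^K/(1−ρ^(K+1)) = (-0.2843·12.211753)/(1 − 15.683963)
= -3.472210/-14.683963 = 0.236463

Final: 0.236463


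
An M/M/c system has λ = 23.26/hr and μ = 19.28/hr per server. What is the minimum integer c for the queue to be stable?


Stability requires cμ > λ ⇔ c > λ/μ.
λ/μ = 23.26/19.28 = 1.2064
Minimum integer c = ⌊1.2064⌋ + 1 = 2
Check: 2·19.28 = 38.56 > 23.26, while 1·19.28 = 19.28 ≤ 23.26

Final: 2 servers


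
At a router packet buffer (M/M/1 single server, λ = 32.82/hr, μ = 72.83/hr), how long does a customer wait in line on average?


ρ = 32.82/72.83 = 0.4506
Wq = ρ/(μ−λ) = 0.4506/(72.83 − 32.82) = 0.4506/40.01 = 0.01126 hr

Final: 0.01126 hr


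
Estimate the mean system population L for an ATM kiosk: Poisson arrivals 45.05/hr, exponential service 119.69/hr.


ρ = λ/μ = 45.05/119.69 = 0.3764
L = ρ/(1−ρ) = 0.3764/(1 − 0.3764) = 0.3764/0.6236 = 0.6036

Final: 0.6036


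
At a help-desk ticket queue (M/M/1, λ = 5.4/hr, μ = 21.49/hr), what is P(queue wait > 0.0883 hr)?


ρ = 5.4/21.49 = 0.2513
P(Wq > t) = ρ·e^{−(μ−λ)t} = 0.2513·e^{−1.4207}
= 0.2513·0.241534 = 0.060692

Final: 0.060692


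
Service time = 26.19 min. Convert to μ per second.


μ = 1/(service time) in consistent units.
1 second = 0.0166667 min, so μ = 0.0166667/26.19 = 0.0006364 per second

Final: 0.0006364 /sec


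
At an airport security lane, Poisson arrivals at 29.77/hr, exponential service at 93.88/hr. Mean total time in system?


W = 1/(μ−λ) = 1/(93.88 − 29.77) = 1/64.11 = 0.01560 hr

Final: 0.01560 hr


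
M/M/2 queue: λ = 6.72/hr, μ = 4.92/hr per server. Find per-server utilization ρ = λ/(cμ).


ρ = λ/(cμ) = 6.72/(2·4.92) = 6.72/9.84 = 0.6829

Final: 0.6829


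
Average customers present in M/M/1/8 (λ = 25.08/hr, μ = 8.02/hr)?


ρ = 25.08/8.02 = 3.1272
L = ρ[1 − (K+1)ρ^K + Kρ^(K+1)] / [(1−ρ)(1−ρ^(K+1))]
Numerator: 3.1272·(1 − 9·9145.876044 + 8·28600.819349) = 458115.502945
Denominator: (-2.1272)·(-28599.819349) = 60837.022207
L = 458115.502945/60837.022207 = 7.5302

Final: 7.5302


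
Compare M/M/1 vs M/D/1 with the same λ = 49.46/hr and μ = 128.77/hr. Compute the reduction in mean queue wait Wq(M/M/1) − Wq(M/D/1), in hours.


ρ = 49.46/128.77 = 0.3841
Wq(M/M/1) = ρ/(μ−λ) = 0.3841/79.31 = 0.004843 hr
Wq(M/D/1) = ρ/(2(μ−λ)) = 0.002421 hr
Savings = 0.004843 − 0.002421 = 0.002421 hr

Final: 0.002421 hr


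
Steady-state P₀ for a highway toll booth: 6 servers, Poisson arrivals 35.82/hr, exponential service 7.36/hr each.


a = λ/μ = 35.82/7.36 = 4.8668; ρ = a/c = 0.8111
Σ_{k=0}^{5} a^k/k! (terms k=0..5) = 1.00000 + 4.86685 + 11.84310 + 19.21286 + 23.37652 + 22.75399 = 83.05332
Tail: a^6/(6!(1−ρ)) = 13288.82564/(720·0.1889) = 97.72757
P₀ = 1/(83.05332 + 97.72757) = 1/180.78090 = 0.005532

Final: 0.005532


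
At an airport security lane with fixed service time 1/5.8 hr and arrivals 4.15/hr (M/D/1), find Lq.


ρ = 4.15/5.8 = 0.7155
M/D/1: Lq = ρ²/(2(1−ρ)) = 0.5120/(2·0.2845) = 0.89982

Final: 0.89982


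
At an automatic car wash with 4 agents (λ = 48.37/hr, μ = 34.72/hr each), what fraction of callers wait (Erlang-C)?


a = λ/μ = 1.3931; ρ = a/4 = 0.3483
P₀ = 0.246606 (from M/M/c formula)
C(c,a) = [a^c/(c!(1−ρ))]·P₀ = [3.76691/(24·0.6517)]·0.246606
= 0.24083·0.246606 = 0.059391

Final: 0.059391


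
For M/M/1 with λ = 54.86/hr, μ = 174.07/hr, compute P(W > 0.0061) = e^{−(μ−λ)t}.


W ~ Exponential(μ−λ) for M/M/1.
μ − λ = 174.07 − 54.86 = 119.2100
P(W > t) = e^{−(μ−λ)t} = e^{−0.7272} = 0.483269

Final: 0.483269


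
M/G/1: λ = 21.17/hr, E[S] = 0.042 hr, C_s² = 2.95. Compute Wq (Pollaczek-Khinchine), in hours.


ρ = λ·E[S] = 21.17·0.042 = 0.8891
E[S²] = E[S]²(1+C_s²) = 0.042²·(1+2.95) = 0.006968
Wq = λ·E[S²]/(2(1−ρ)) = 21.17·0.006968/(2·0.1109) = 0.66529 hr

Final: 0.66529 hr


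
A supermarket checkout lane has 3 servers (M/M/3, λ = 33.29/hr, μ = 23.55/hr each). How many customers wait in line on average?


a = λ/μ = 1.4136; ρ = a/3 = 0.4712
P₀ = 0.232397
Lq = P₀·a^c·ρ / (c!·(1−ρ)²) = 0.232397·2.82468·0.4712/(6·0.27963)
= 0.18436

Final: 0.18436


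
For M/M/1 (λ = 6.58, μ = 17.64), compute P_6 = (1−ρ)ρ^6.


ρ = 6.58/17.64 = 0.3730
P_n = (1−ρ)·ρ^n = (1 − 0.3730)·0.3730^6 = 0.6270·0.002694 = 0.001689

Final: 0.001689


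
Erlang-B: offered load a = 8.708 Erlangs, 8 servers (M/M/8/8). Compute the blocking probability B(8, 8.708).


B(c,a) = (a^c/c!) / Σ_{k=0}^{c} a^k/k!
a^8/8! = 820.024522
Σ terms (k=0..8): 1.00000 + 8.70800 + 37.91463 + 110.05354 + 239.58655 + 417.26394 + 605.58907 + 753.35280 + 820.02452 = 2993.493052
B = 820.024522/2993.493052 = 0.273936

Final: 0.273936


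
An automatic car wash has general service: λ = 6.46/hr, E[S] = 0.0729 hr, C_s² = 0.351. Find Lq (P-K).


ρ = λ·E[S] = 6.46·0.0729 = 0.4709
Lq = ρ²(1+C_s²)/(2(1−ρ)) = 0.2218·(1+0.351)/(2·0.5291)
= 0.2218·1.3510/1.0581 = 0.28316

Final: 0.28316


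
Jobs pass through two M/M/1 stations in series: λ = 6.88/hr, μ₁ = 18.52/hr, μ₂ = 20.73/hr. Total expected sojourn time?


Each node sees arrival rate λ = 6.88/hr (tandem ⇒ throughput preserved).
W₁ = 1/(μ₁−λ) = 1/(18.52−6.88) = 0.08591 hr
W₂ = 1/(μ₂−λ) = 1/(20.73−6.88) = 0.07220 hr
W_total = W₁ + W₂ = 0.08591 + 0.07220 = 0.15811 hr

Final: 0.15811 hr


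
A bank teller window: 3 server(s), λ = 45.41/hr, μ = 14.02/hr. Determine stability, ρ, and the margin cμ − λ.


Total capacity cμ = 3·14.02 = 42.06/hr
ρ = λ/(cμ) = 45.41/42.06 = 1.0796
Stable ⇔ ρ < 1: NO
Spare capacity = cμ − λ = 42.06 − 45.41 = -3.35/hr

Final: ρ = 1.0796; unstable; margin = -3.35/hr


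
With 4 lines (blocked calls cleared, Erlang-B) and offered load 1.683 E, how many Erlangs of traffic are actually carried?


B(4,1.683) = 0.063942 (Erlang-B)
Carried load = a(1 − B) = 1.683·(1 − 0.063942) = 1.683·0.936058 = 1.5754 E

Final: 1.5754 Erlangs


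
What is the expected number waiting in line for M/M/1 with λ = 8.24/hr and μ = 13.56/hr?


ρ = 8.24/13.56 = 0.6077
Lq = ρ²/(1−ρ) = 0.3693/0.3923 = 0.9412

Final: 0.9412


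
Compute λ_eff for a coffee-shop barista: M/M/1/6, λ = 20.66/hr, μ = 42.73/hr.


ρ = 0.4835; P_K = (1−ρ)ρ^6/(1−ρ^7) = 0.006640
λ_eff = λ(1 − P_K) = 20.66·(1 − 0.006640) = 20.66·0.993360 = 20.5228 /hr

Final: 20.5228 /hr


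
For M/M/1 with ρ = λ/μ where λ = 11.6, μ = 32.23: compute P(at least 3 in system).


ρ = 11.6/32.23 = 0.3599
P(N ≥ n) = ρ^n = 0.3599^3 = 0.046622

Final: 0.046622


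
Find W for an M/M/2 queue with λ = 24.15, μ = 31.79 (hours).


a = 0.7597; ρ = 0.3798; P₀ = 0.449447
Lq = P₀·a^c·ρ/(c!(1−ρ)²) = 0.12808
Wq = Lq/λ = 0.12808/24.15 = 0.005304 hr
W = Wq + 1/μ = 0.005304 + 0.03146 = 0.03676 hr

Final: 0.03676 hr


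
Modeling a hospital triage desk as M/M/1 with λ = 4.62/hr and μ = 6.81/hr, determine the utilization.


ρ = λ/μ = 4.62/6.81 = 0.6784

Final: 0.6784


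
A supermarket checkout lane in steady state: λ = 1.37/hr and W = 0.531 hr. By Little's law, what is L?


L = λW = 1.37·0.531 = 0.7275

Final: 0.7275


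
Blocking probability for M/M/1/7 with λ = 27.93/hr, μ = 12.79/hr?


ρ = λ/μ = 27.93/12.79 = 2.1837
P_K = (1−ρ)ρ^K/(1−ρ^(K+1)) = (-1.1837·236.811473)/(1 − 517.134045)
= -280.322572/-516.134045 = 0.543120

Final: 0.543120


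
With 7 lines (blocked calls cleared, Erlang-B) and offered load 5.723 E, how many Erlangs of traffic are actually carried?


B(7,5.723) = 0.167005 (Erlang-B)
Carried load = a(1 − B) = 5.723·(1 − 0.167005) = 5.723·0.832995 = 4.7672 E

Final: 4.7672 Erlangs


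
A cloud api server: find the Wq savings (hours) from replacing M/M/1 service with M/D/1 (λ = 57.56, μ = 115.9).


ρ = 57.56/115.9 = 0.4966
Wq(M/M/1) = ρ/(μ−λ) = 0.4966/58.34 = 0.008513 hr
Wq(M/D/1) = ρ/(2(μ−λ)) = 0.004256 hr
Savings = 0.008513 − 0.004256 = 0.004256 hr

Final: 0.004256 hr


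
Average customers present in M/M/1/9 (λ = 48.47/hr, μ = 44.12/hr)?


ρ = 48.47/44.12 = 1.0986
L = ρ[1 − (K+1)ρ^K + Kρ^(K+1)] / [(1−ρ)(1−ρ^(K+1))]
Numerator: 1.0986·(1 − 10·2.330975 + 9·2.560797) = 0.810128
Denominator: (-0.09859)·(-1.560797) = 0.153886
L = 0.810128/0.153886 = 5.2645

Final: 5.2645


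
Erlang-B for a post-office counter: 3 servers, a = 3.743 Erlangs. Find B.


B(c,a) = (a^c/c!) / Σ_{k=0}^{c} a^k/k!
a^3/3! = 8.739936
Σ terms (k=0..3): 1.00000 + 3.74300 + 7.00502 + 8.73994 = 20.487960
B = 8.739936/20.487960 = 0.426589

Final: 0.426589


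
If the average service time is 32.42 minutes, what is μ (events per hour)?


μ = 1/(service time) in consistent units.
1 hour = 60 min, so μ = 60/32.42 = 1.8507 per hour

Final: 1.8507 /hr


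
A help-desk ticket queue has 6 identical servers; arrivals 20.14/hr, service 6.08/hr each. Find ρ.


ρ = λ/(cμ) = 20.14/(6·6.08) = 20.14/36.48 = 0.5521

Final: 0.5521


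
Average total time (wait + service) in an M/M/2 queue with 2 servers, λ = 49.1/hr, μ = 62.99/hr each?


a = 0.7795; ρ = 0.3897; P₀ = 0.439114
Lq = P₀·a^c·ρ/(c!(1−ρ)²) = 0.13961
Wq = Lq/λ = 0.13961/49.1 = 0.002843 hr
W = Wq + 1/μ = 0.002843 + 0.01588 = 0.01872 hr

Final: 0.01872 hr


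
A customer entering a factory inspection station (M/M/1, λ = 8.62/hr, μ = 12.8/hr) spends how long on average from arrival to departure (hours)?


W = 1/(μ−λ) = 1/(12.8 − 8.62) = 1/4.18 = 0.2392 hr

Final: 0.2392 hr


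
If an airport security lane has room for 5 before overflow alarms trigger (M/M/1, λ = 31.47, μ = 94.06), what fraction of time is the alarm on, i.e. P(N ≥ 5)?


ρ = 31.47/94.06 = 0.3346
P(N ≥ n) = ρ^n = 0.3346^5 = 0.004192

Final: 0.004192


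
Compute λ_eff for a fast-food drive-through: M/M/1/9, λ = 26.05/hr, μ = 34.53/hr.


ρ = 0.7544; P_K = (1−ρ)ρ^9/(1−ρ^10) = 0.020675
λ_eff = λ(1 − P_K) = 26.05·(1 − 0.020675) = 26.05·0.979325 = 25.5114 /hr

Final: 25.5114 /hr


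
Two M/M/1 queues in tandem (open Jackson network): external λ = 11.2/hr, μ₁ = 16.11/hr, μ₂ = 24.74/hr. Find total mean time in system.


Each node sees arrival rate λ = 11.2/hr (tandem ⇒ throughput preserved).
W₁ = 1/(μ₁−λ) = 1/(16.11−11.2) = 0.20367 hr
W₂ = 1/(μ₂−λ) = 1/(24.74−11.2) = 0.07386 hr
W_total = W₁ + W₂ = 0.20367 + 0.07386 = 0.27752 hr

Final: 0.27752 hr


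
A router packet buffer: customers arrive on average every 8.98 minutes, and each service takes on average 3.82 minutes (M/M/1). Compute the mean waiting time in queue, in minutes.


λ = 60/8.98 = 6.6815 /hr
μ = 60/3.82 = 15.7068 /hr
ρ = λ/μ = 6.6815/15.7068 = 0.4254
Wq = ρ/(μ−λ) = 0.4254/(15.7068−6.6815) = 0.04713 hr
In minutes: 0.04713·60 = 2.828 min

Final: 2.828 min


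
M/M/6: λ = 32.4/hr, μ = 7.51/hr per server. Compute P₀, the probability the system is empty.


a = λ/μ = 32.4/7.51 = 4.3142; ρ = a/c = 0.7190
Σ_{k=0}^{5} a^k/k! (terms k=0..5) = 1.00000 + 4.31425 + 9.30637 + 13.38332 + 14.43474 + 12.45501 = 54.89369
Tail: a^6/(6!(1−ρ)) = 6448.08033/(720·0.2810) = 31.87538
P₀ = 1/(54.89369 + 31.87538) = 1/86.76908 = 0.011525

Final: 0.011525


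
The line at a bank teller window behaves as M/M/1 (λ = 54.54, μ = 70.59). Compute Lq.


ρ = 54.54/70.59 = 0.7726
Lq = ρ²/(1−ρ) = 0.5970/0.2274 = 2.6255

Final: 2.6255


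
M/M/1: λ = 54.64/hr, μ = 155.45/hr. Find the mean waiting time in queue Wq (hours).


ρ = 54.64/155.45 = 0.3515
Wq = ρ/(μ−λ) = 0.3515/(155.45 − 54.64) = 0.3515/100.81 = 0.003487 hr

Final: 0.003487 hr


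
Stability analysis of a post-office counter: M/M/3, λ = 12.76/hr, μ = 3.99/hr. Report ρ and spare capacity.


Total capacity cμ = 3·3.99 = 11.97/hr
ρ = λ/(cμ) = 12.76/11.97 = 1.0660
Stable ⇔ ρ < 1: NO
Spare capacity = cμ − λ = 11.97 − 12.76 = -0.79/hr

Final: ρ = 1.0660; unstable; margin = -0.79/hr


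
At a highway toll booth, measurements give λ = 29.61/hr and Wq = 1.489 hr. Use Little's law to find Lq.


Lq = λWq = 29.61·1.489 = 44.0893

Final: 44.0893


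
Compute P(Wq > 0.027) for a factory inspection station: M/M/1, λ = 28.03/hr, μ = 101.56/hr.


ρ = 28.03/101.56 = 0.2760
P(Wq > t) = ρ·e^{−(μ−λ)t} = 0.2760·e^{−1.9853}
= 0.2760·0.137338 = 0.037905

Final: 0.037905


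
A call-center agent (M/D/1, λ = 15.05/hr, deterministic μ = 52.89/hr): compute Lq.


ρ = 15.05/52.89 = 0.2846
M/D/1: Lq = ρ²/(2(1−ρ)) = 0.08097/(2·0.7154) = 0.05659

Final: 0.05659


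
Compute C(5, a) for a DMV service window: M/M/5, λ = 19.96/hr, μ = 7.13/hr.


a = λ/μ = 2.7994; ρ = a/5 = 0.5599
P₀ = 0.058177 (from M/M/c formula)
C(c,a) = [a^c/(c!(1−ρ))]·P₀ = [171.93134/(120·0.4401)]·0.058177
= 3.25545·0.058177 = 0.189393

Final: 0.189393


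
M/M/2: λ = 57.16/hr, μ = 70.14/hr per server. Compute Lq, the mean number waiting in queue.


a = λ/μ = 0.8149; ρ = a/2 = 0.4075
P₀ = 0.420989
Lq = P₀·a^c·ρ / (c!·(1−ρ)²) = 0.420989·0.66413·0.4075/(2·0.35109)
= 0.16224

Final: 0.16224


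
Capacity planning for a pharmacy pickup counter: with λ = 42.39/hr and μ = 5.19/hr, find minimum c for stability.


Stability requires cμ > λ ⇔ c > λ/μ.
λ/μ = 42.39/5.19 = 8.1676
Minimum integer c = ⌊8.1676⌋ + 1 = 9
Check: 9·5.19 = 46.71 > 42.39, while 8·5.19 = 41.52 ≤ 42.39

Final: 9 servers


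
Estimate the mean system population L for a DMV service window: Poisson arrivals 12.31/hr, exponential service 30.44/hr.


ρ = λ/μ = 12.31/30.44 = 0.4044
L = ρ/(1−ρ) = 0.4044/(1 − 0.4044) = 0.4044/0.5956 = 0.6790

Final: 0.6790


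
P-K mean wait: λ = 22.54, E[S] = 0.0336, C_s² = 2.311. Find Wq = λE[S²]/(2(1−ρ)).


ρ = λ·E[S] = 22.54·0.0336 = 0.7573
E[S²] = E[S]²(1+C_s²) = 0.0336²·(1+2.311) = 0.003738
Wq = λ·E[S²]/(2(1−ρ)) = 22.54·0.003738/(2·0.2427) = 0.17361 hr

Final: 0.17361 hr


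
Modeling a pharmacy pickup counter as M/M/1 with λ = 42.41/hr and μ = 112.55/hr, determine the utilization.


ρ = λ/μ = 42.41/112.55 = 0.3768

Final: 0.3768


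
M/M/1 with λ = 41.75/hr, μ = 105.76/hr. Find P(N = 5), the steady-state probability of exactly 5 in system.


ρ = 41.75/105.76 = 0.3948
P_n = (1−ρ)·ρ^n = (1 − 0.3948)·0.3948^5 = 0.6052·0.009587 = 0.005802

Final: 0.005802


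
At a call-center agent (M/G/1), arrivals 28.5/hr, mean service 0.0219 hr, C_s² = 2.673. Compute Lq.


ρ = λ·E[S] = 28.5·0.0219 = 0.6241
Lq = ρ²(1+C_s²)/(2(1−ρ)) = 0.3896·(1+2.673)/(2·0.3759)
= 0.3896·3.6730/0.7517 = 1.90351

Final: 1.90351


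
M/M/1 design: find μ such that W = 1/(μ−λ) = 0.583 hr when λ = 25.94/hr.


W = 1/(μ−λ) ⇒ μ − λ = 1/W = 1/0.583 = 1.7153
μ = λ + 1/W = 25.94 + 1.7153 = 27.6553 per hr

Final: 27.6553 /hr


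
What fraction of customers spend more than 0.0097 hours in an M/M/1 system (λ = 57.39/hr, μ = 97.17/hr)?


W ~ Exponential(μ−λ) for M/M/1.
μ − λ = 97.17 − 57.39 = 39.7800
P(W > t) = e^{−(μ−λ)t} = e^{−0.3859} = 0.679862

Final: 0.679862
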